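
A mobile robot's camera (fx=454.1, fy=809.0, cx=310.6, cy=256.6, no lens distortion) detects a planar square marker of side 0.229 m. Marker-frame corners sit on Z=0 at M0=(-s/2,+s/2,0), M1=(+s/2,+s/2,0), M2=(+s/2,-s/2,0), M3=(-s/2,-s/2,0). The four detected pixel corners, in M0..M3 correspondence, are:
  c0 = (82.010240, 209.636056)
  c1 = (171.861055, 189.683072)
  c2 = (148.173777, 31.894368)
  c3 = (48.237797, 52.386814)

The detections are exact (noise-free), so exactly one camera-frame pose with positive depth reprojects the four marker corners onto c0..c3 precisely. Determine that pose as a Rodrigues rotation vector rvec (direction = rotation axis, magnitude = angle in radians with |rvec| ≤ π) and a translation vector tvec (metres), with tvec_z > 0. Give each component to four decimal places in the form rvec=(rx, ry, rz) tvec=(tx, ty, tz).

Intrinsics K: fx=454.1, fy=809.0, cx=310.6, cy=256.6
Marker side s = 0.229 m; corners in marker frame (Z=0):
  M0 = (-0.1145, +0.1145, 0)
  M1 = (+0.1145, +0.1145, 0)
  M2 = (+0.1145, -0.1145, 0)
  M3 = (-0.1145, -0.1145, 0)
Detected image corners:
  c0 = (82.010240, 209.636056) px
  c1 = (171.861055, 189.683072) px
  c2 = (148.173777, 31.894368) px
  c3 = (48.237797, 52.386814) px
Planar DLT: solve 8×8 A·h = b for H (H[2,2]=1):
  H  [+418.08006 +176.12959 +113.54604]
  H  [-83.05440 +742.39889 +124.91829]
  H  [+0.04296 +0.45109 +1.00000]
B = K⁻¹H; ‖b₁‖=0.899876, ‖b₂‖=0.899876; λ = 2/(‖b₁‖+‖b₂‖) = 1.111264, sign → tz>0 ⇒ λ=+1.111264
r₁ = λ·B[:,0] = (+0.99047,-0.12923,+0.04774); r₂ = λ·B[:,1] = (+0.08815,+0.86078,+0.50128)
r₃ = r₁×r₂ = (-0.10587,-0.49230,+0.86396); SVD([r₁ r₂ r₃]) → R = UVᵀ:
  R  [+0.99047 +0.08815 -0.10587]
  R  [-0.12923 +0.86078 -0.49230]
  R  [+0.04774 +0.50128 +0.86396]
t = (-0.48223, -0.18088, +1.11126) m
tr R = 2.715211; θ = arccos((tr R − 1)/2) = 0.540201 rad = 30.951°
axis k = ((R−Rᵀ)₃₂, (R−Rᵀ)₁₃, (R−Rᵀ)₂₁) / (2 sinθ) = (+0.965940, -0.149334, -0.211326)
rvec = θ·k = (+0.521802, -0.080671, -0.114159)

rvec=(0.5218, -0.0807, -0.1142) tvec=(-0.4822, -0.1809, 1.1113)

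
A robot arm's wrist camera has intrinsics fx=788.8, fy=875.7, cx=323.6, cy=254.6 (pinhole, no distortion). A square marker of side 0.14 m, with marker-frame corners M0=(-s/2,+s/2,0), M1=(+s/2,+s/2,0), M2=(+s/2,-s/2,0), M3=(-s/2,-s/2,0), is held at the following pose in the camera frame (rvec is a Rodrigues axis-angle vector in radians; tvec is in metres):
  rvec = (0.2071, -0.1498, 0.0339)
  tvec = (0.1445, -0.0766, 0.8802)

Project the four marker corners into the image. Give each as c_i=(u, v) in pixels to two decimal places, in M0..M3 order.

Intrinsics K: fx=788.8, fy=875.7, cx=323.6, cy=254.6
Marker side s = 0.14 m; corners in marker frame (Z=0):
  M0 = (-0.0700, +0.0700, 0)
  M1 = (+0.0700, +0.0700, 0)
  M2 = (+0.0700, -0.0700, 0)
  M3 = (-0.0700, -0.0700, 0)
rvec = (0.2071, -0.1498, 0.0339), |rvec| = θ = 0.25784 rad = 14.773°
Rodrigues: sinθ=0.25499, 1−cosθ=0.03306; R = I + sinθ·[k]× + (1−cosθ)·[k]×²:
    [+0.98827 -0.04895 -0.14465]
    [+0.01810 +0.97810 -0.20734]
    [+0.15164 +0.20229 +0.96752]
t = (0.1445, -0.0766, 0.8802) m
M0: Pc = R·M0+t = (+0.07189, -0.00940, +0.88375); u = 788.8·(+0.07189)/0.88375 + 323.6 = 387.7704, v = 875.7·(-0.00940)/0.88375 + 254.6 = 245.2857
M1: Pc = R·M1+t = (+0.21025, -0.00687, +0.90497); u = 788.8·(+0.21025)/0.90497 + 323.6 = 506.8615, v = 875.7·(-0.00687)/0.90497 + 254.6 = 247.9562
M2: Pc = R·M2+t = (+0.21711, -0.14380, +0.87665); u = 788.8·(+0.21711)/0.87665 + 323.6 = 518.9482, v = 875.7·(-0.14380)/0.87665 + 254.6 = 110.9564
M3: Pc = R·M3+t = (+0.07875, -0.14633, +0.85543); u = 788.8·(+0.07875)/0.85543 + 323.6 = 396.2144, v = 875.7·(-0.14633)/0.85543 + 254.6 = 104.7976

c0=(387.77, 245.29) c1=(506.86, 247.96) c2=(518.95, 110.96) c3=(396.21, 104.80)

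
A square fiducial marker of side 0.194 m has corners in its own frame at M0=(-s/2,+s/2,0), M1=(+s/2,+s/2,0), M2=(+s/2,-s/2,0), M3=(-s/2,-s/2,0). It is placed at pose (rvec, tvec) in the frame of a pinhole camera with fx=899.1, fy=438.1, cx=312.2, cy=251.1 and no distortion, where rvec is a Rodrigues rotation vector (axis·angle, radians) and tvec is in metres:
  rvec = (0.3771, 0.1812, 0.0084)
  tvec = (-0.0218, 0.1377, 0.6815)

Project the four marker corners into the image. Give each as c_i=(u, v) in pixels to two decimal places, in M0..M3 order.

Intrinsics K: fx=899.1, fy=438.1, cx=312.2, cy=251.1
Marker side s = 0.194 m; corners in marker frame (Z=0):
  M0 = (-0.0970, +0.0970, 0)
  M1 = (+0.0970, +0.0970, 0)
  M2 = (+0.0970, -0.0970, 0)
  M3 = (-0.0970, -0.0970, 0)
rvec = (0.3771, 0.1812, 0.0084), |rvec| = θ = 0.41846 rad = 23.976°
Rodrigues: sinθ=0.40635, 1−cosθ=0.08628; R = I + sinθ·[k]× + (1−cosθ)·[k]×²:
    [+0.98379 +0.02551 +0.17752]
    [+0.04183 +0.92989 -0.36544]
    [-0.17440 +0.36694 +0.91375]
t = (-0.0218, 0.1377, 0.6815) m
M0: Pc = R·M0+t = (-0.11475, +0.22384, +0.73401); u = 899.1·(-0.11475)/0.73401 + 312.2 = 171.6378, v = 438.1·(+0.22384)/0.73401 + 251.1 = 384.7024
M1: Pc = R·M1+t = (+0.07610, +0.23196, +0.70018); u = 899.1·(+0.07610)/0.70018 + 312.2 = 409.9230, v = 438.1·(+0.23196)/0.70018 + 251.1 = 396.2353
M2: Pc = R·M2+t = (+0.07115, +0.05156, +0.62899); u = 899.1·(+0.07115)/0.62899 + 312.2 = 413.9079, v = 438.1·(+0.05156)/0.62899 + 251.1 = 287.0104
M3: Pc = R·M3+t = (-0.11970, +0.04344, +0.66282); u = 899.1·(-0.11970)/0.66282 + 312.2 = 149.8278, v = 438.1·(+0.04344)/0.66282 + 251.1 = 279.8141

c0=(171.64, 384.70) c1=(409.92, 396.24) c2=(413.91, 287.01) c3=(149.83, 279.81)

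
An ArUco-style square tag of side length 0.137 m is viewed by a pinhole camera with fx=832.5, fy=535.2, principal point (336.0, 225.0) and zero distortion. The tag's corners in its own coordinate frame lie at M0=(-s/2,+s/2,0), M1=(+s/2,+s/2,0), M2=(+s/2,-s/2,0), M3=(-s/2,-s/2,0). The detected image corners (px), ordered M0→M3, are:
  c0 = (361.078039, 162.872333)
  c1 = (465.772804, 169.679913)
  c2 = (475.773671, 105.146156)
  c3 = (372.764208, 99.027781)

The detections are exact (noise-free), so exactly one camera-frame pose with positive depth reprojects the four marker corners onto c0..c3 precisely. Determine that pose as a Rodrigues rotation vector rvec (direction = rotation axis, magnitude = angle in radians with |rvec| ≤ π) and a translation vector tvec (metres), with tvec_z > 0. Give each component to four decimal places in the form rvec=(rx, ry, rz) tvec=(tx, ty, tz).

rvec=(-0.1420, 0.0644, 0.1141) tvec=(0.1089, -0.1867, 1.0968)

Intrinsics K: fx=832.5, fy=535.2, cx=336.0, cy=225.0
Marker side s = 0.137 m; corners in marker frame (Z=0):
  M0 = (-0.0685, +0.0685, 0)
  M1 = (+0.0685, +0.0685, 0)
  M2 = (+0.0685, -0.0685, 0)
  M3 = (-0.0685, -0.0685, 0)
Detected image corners:
  c0 = (361.078039, 162.872333) px
  c1 = (465.772804, 169.679913) px
  c2 = (475.773671, 105.146156) px
  c3 = (372.764208, 99.027781) px
Planar DLT: solve 8×8 A·h = b for H (H[2,2]=1):
  H  [+730.45046 -131.66637 +418.65984]
  H  [+38.33030 +451.70734 +133.89148]
  H  [-0.06576 -0.12532 +1.00000]
B = K⁻¹H; ‖b₁‖=0.911765, ‖b₂‖=0.911765; λ = 2/(‖b₁‖+‖b₂‖) = 1.096774, sign → tz>0 ⇒ λ=+1.096774
r₁ = λ·B[:,0] = (+0.99144,+0.10887,-0.07212); r₂ = λ·B[:,1] = (-0.11799,+0.98346,-0.13745)
r₃ = r₁×r₂ = (+0.05596,+0.14478,+0.98788); SVD([r₁ r₂ r₃]) → R = UVᵀ:
  R  [+0.99144 -0.11799 +0.05596]
  R  [+0.10887 +0.98346 +0.14478]
  R  [-0.07212 -0.13745 +0.98788]
t = (+0.10890, -0.18671, +1.09677) m
tr R = 2.962774; θ = arccos((tr R − 1)/2) = 0.193241 rad = 11.072°
axis k = ((R−Rᵀ)₃₂, (R−Rᵀ)₁₃, (R−Rᵀ)₂₁) / (2 sinθ) = (-0.734797, +0.333472, +0.590651)
rvec = θ·k = (-0.141993, +0.064441, +0.114138)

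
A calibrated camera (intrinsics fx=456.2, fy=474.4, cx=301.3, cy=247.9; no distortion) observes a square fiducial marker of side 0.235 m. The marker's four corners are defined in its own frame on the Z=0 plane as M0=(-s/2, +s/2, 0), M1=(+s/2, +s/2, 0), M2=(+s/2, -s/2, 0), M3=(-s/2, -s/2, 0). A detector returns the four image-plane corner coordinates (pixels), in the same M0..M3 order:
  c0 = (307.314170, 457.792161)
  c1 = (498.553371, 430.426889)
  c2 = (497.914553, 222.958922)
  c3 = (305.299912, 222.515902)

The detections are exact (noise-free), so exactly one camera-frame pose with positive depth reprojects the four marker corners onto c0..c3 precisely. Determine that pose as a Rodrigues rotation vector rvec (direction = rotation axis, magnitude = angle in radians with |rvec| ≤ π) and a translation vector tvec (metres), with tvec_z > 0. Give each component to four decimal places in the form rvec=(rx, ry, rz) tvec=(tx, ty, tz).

Intrinsics K: fx=456.2, fy=474.4, cx=301.3, cy=247.9
Marker side s = 0.235 m; corners in marker frame (Z=0):
  M0 = (-0.1175, +0.1175, 0)
  M1 = (+0.1175, +0.1175, 0)
  M2 = (+0.1175, -0.1175, 0)
  M3 = (-0.1175, -0.1175, 0)
Detected image corners:
  c0 = (307.314170, 457.792161) px
  c1 = (498.553371, 430.426889) px
  c2 = (497.914553, 222.958922) px
  c3 = (305.299912, 222.515902) px
Planar DLT: solve 8×8 A·h = b for H (H[2,2]=1):
  H  [+1032.38772 +16.23722 +408.31832]
  H  [+121.30507 +947.21382 +333.34786]
  H  [+0.53617 +0.02679 +1.00000]
B = K⁻¹H; ‖b₁‖=1.982919, ‖b₂‖=1.982919; λ = 2/(‖b₁‖+‖b₂‖) = 0.504307, sign → tz>0 ⇒ λ=+0.504307
r₁ = λ·B[:,0] = (+0.96267,-0.01234,+0.27040); r₂ = λ·B[:,1] = (+0.00903,+0.99987,+0.01351)
r₃ = r₁×r₂ = (-0.27053,-0.01057,+0.96265); SVD([r₁ r₂ r₃]) → R = UVᵀ:
  R  [+0.96267 +0.00903 -0.27053]
  R  [-0.01234 +0.99987 -0.01057]
  R  [+0.27040 +0.01351 +0.96265]
t = (+0.11830, +0.09083, +0.50431) m
tr R = 2.925193; θ = arccos((tr R − 1)/2) = 0.274369 rad = 15.720°
axis k = ((R−Rᵀ)₃₂, (R−Rᵀ)₁₃, (R−Rᵀ)₂₁) / (2 sinθ) = (+0.044430, -0.998234, -0.039438)
rvec = θ·k = (+0.012190, -0.273885, -0.010821)

rvec=(0.0122, -0.2739, -0.0108) tvec=(0.1183, 0.0908, 0.5043)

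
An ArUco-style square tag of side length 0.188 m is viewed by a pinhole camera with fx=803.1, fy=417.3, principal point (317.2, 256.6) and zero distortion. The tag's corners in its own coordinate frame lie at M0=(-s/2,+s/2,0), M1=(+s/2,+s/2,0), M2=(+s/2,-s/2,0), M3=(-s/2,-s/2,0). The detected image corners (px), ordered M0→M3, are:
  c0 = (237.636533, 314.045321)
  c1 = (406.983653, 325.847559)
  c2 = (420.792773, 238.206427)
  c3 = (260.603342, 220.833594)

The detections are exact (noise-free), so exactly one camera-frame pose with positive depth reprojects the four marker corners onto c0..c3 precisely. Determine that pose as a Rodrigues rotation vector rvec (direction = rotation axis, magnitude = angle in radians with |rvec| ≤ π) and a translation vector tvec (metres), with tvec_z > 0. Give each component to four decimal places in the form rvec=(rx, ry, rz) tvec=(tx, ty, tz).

Intrinsics K: fx=803.1, fy=417.3, cx=317.2, cy=256.6
Marker side s = 0.188 m; corners in marker frame (Z=0):
  M0 = (-0.0940, +0.0940, 0)
  M1 = (+0.0940, +0.0940, 0)
  M2 = (+0.0940, -0.0940, 0)
  M3 = (-0.0940, -0.0940, 0)
Detected image corners:
  c0 = (237.636533, 314.045321) px
  c1 = (406.983653, 325.847559) px
  c2 = (420.792773, 238.206427) px
  c3 = (260.603342, 220.833594) px
Planar DLT: solve 8×8 A·h = b for H (H[2,2]=1):
  H  [+998.08054 -181.32660 +334.57951]
  H  [+179.25061 +410.56294 +273.90447]
  H  [+0.36873 -0.25448 +1.00000]
B = K⁻¹H; ‖b₁‖=1.175086, ‖b₂‖=1.175086; λ = 2/(‖b₁‖+‖b₂‖) = 0.851001, sign → tz>0 ⇒ λ=+0.851001
r₁ = λ·B[:,0] = (+0.93367,+0.17259,+0.31379); r₂ = λ·B[:,1] = (-0.10660,+0.97043,-0.21657)
r₃ = r₁×r₂ = (-0.34189,+0.16875,+0.92446); SVD([r₁ r₂ r₃]) → R = UVᵀ:
  R  [+0.93367 -0.10660 -0.34189]
  R  [+0.17259 +0.97043 +0.16875]
  R  [+0.31379 -0.21657 +0.92446]
t = (+0.01842, +0.03529, +0.85100) m
tr R = 2.828568; θ = arccos((tr R − 1)/2) = 0.417060 rad = 23.896°
axis k = ((R−Rᵀ)₃₂, (R−Rᵀ)₁₃, (R−Rᵀ)₂₁) / (2 sinθ) = (-0.475612, -0.809336, +0.344627)
rvec = θ·k = (-0.198359, -0.337542, +0.143730)

rvec=(-0.1984, -0.3375, 0.1437) tvec=(0.0184, 0.0353, 0.8510)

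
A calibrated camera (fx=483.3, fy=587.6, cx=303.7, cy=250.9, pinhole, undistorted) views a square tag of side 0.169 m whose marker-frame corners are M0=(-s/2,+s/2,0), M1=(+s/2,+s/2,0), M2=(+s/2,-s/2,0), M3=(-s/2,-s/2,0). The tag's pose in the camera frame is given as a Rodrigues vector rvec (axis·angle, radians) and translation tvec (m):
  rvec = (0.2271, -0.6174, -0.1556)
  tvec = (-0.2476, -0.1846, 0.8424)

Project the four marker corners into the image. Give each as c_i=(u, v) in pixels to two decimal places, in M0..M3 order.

Intrinsics K: fx=483.3, fy=587.6, cx=303.7, cy=250.9
Marker side s = 0.169 m; corners in marker frame (Z=0):
  M0 = (-0.0845, +0.0845, 0)
  M1 = (+0.0845, +0.0845, 0)
  M2 = (+0.0845, -0.0845, 0)
  M3 = (-0.0845, -0.0845, 0)
rvec = (0.2271, -0.6174, -0.1556), |rvec| = θ = 0.67599 rad = 38.732°
Rodrigues: sinθ=0.62567, 1−cosθ=0.21991; R = I + sinθ·[k]× + (1−cosθ)·[k]×²:
    [+0.80491 +0.07654 -0.58845]
    [-0.21149 +0.96353 -0.16396]
    [+0.55443 +0.25643 +0.79174]
t = (-0.2476, -0.1846, 0.8424) m
M0: Pc = R·M0+t = (-0.30915, -0.08531, +0.81722); u = 483.3·(-0.30915)/0.81722 + 303.7 = 120.8717, v = 587.6·(-0.08531)/0.81722 + 250.9 = 189.5595
M1: Pc = R·M1+t = (-0.17312, -0.12105, +0.91092); u = 483.3·(-0.17312)/0.91092 + 303.7 = 211.8500, v = 587.6·(-0.12105)/0.91092 + 250.9 = 172.8131
M2: Pc = R·M2+t = (-0.18605, -0.28389, +0.86758); u = 483.3·(-0.18605)/0.86758 + 303.7 = 200.0561, v = 587.6·(-0.28389)/0.86758 + 250.9 = 58.6260
M3: Pc = R·M3+t = (-0.32208, -0.24815, +0.77388); u = 483.3·(-0.32208)/0.77388 + 303.7 = 102.5553, v = 587.6·(-0.24815)/0.77388 + 250.9 = 62.4848

c0=(120.87, 189.56) c1=(211.85, 172.81) c2=(200.06, 58.63) c3=(102.56, 62.48)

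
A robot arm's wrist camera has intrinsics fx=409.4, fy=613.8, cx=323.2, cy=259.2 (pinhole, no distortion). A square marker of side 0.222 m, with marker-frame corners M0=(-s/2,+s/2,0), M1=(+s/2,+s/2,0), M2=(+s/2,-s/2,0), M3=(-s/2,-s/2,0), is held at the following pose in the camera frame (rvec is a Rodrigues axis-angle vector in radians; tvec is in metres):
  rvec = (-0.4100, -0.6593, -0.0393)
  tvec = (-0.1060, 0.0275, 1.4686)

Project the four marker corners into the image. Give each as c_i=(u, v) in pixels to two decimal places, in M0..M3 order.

Intrinsics K: fx=409.4, fy=613.8, cx=323.2, cy=259.2
Marker side s = 0.222 m; corners in marker frame (Z=0):
  M0 = (-0.1110, +0.1110, 0)
  M1 = (+0.1110, +0.1110, 0)
  M2 = (+0.1110, -0.1110, 0)
  M3 = (-0.1110, -0.1110, 0)
rvec = (-0.4100, -0.6593, -0.0393), |rvec| = θ = 0.77738 rad = 44.541°
Rodrigues: sinθ=0.70142, 1−cosθ=0.28725; R = I + sinθ·[k]× + (1−cosθ)·[k]×²:
    [+0.79265 +0.16395 -0.58721]
    [+0.09303 +0.91936 +0.38225]
    [+0.60253 -0.35762 +0.71349]
t = (-0.1060, 0.0275, 1.4686) m
M0: Pc = R·M0+t = (-0.17579, +0.11922, +1.36202); u = 409.4·(-0.17579)/1.36202 + 323.2 = 270.3616, v = 613.8·(+0.11922)/1.36202 + 259.2 = 312.9285
M1: Pc = R·M1+t = (+0.00018, +0.13988, +1.49579); u = 409.4·(+0.00018)/1.49579 + 323.2 = 323.2500, v = 613.8·(+0.13988)/1.49579 + 259.2 = 316.5983
M2: Pc = R·M2+t = (-0.03621, -0.06422, +1.57518); u = 409.4·(-0.03621)/1.57518 + 323.2 = 313.7879, v = 613.8·(-0.06422)/1.57518 + 259.2 = 234.1740
M3: Pc = R·M3+t = (-0.21218, -0.08488, +1.44141); u = 409.4·(-0.21218)/1.44141 + 323.2 = 262.9345, v = 613.8·(-0.08488)/1.44141 + 259.2 = 223.0574

c0=(270.36, 312.93) c1=(323.25, 316.60) c2=(313.79, 234.17) c3=(262.93, 223.06)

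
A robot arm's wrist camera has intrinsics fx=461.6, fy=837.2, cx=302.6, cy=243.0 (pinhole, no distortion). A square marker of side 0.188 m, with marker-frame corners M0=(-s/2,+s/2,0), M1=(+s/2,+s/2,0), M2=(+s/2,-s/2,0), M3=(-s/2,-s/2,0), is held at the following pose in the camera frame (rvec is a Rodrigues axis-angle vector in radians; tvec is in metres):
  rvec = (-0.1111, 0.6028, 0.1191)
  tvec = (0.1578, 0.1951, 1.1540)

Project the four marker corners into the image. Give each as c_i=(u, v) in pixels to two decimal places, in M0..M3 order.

c0=(328.52, 438.48) c1=(395.90, 469.04) c2=(406.09, 326.01) c3=(338.53, 308.42)

Intrinsics K: fx=461.6, fy=837.2, cx=302.6, cy=243.0
Marker side s = 0.188 m; corners in marker frame (Z=0):
  M0 = (-0.0940, +0.0940, 0)
  M1 = (+0.0940, +0.0940, 0)
  M2 = (+0.0940, -0.0940, 0)
  M3 = (-0.0940, -0.0940, 0)
rvec = (-0.1111, 0.6028, 0.1191), |rvec| = θ = 0.62442 rad = 35.776°
Rodrigues: sinθ=0.58462, 1−cosθ=0.18870; R = I + sinθ·[k]× + (1−cosθ)·[k]×²:
    [+0.81728 -0.14392 +0.55798]
    [+0.07910 +0.98716 +0.13877]
    [-0.57079 -0.06927 +0.81817]
t = (0.1578, 0.1951, 1.1540) m
M0: Pc = R·M0+t = (+0.06745, +0.28046, +1.20114); u = 461.6·(+0.06745)/1.20114 + 302.6 = 328.5200, v = 837.2·(+0.28046)/1.20114 + 243.0 = 438.4800
M1: Pc = R·M1+t = (+0.22110, +0.29533, +1.09383); u = 461.6·(+0.22110)/1.09383 + 302.6 = 395.9027, v = 837.2·(+0.29533)/1.09383 + 243.0 = 469.0388
M2: Pc = R·M2+t = (+0.24815, +0.10974, +1.10686); u = 461.6·(+0.24815)/1.10686 + 302.6 = 406.0888, v = 837.2·(+0.10974)/1.10686 + 243.0 = 326.0062
M3: Pc = R·M3+t = (+0.09450, +0.09487, +1.21417); u = 461.6·(+0.09450)/1.21417 + 302.6 = 338.5286, v = 837.2·(+0.09487)/1.21417 + 243.0 = 308.4165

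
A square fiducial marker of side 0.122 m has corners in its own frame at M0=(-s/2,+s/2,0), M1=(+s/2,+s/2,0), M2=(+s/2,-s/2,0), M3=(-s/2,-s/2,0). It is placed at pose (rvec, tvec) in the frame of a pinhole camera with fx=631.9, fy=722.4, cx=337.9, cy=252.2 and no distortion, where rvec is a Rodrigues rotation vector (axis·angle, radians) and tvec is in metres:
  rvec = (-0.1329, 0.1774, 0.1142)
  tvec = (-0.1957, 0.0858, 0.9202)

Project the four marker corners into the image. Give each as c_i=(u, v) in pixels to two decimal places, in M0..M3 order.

Intrinsics K: fx=631.9, fy=722.4, cx=337.9, cy=252.2
Marker side s = 0.122 m; corners in marker frame (Z=0):
  M0 = (-0.0610, +0.0610, 0)
  M1 = (+0.0610, +0.0610, 0)
  M2 = (+0.0610, -0.0610, 0)
  M3 = (-0.0610, -0.0610, 0)
rvec = (-0.1329, 0.1774, 0.1142), |rvec| = θ = 0.24935 rad = 14.287°
Rodrigues: sinθ=0.24677, 1−cosθ=0.03093; R = I + sinθ·[k]× + (1−cosθ)·[k]×²:
    [+0.97786 -0.12475 +0.16802]
    [+0.10129 +0.98473 +0.14160]
    [-0.18312 -0.12145 +0.97556]
t = (-0.1957, 0.0858, 0.9202) m
M0: Pc = R·M0+t = (-0.26296, +0.13969, +0.92396); u = 631.9·(-0.26296)/0.92396 + 337.9 = 158.0616, v = 722.4·(+0.13969)/0.92396 + 252.2 = 361.4163
M1: Pc = R·M1+t = (-0.14366, +0.15205, +0.90162); u = 631.9·(-0.14366)/0.90162 + 337.9 = 237.2160, v = 722.4·(+0.15205)/0.90162 + 252.2 = 374.0238
M2: Pc = R·M2+t = (-0.12844, +0.03191, +0.91644); u = 631.9·(-0.12844)/0.91644 + 337.9 = 249.3377, v = 722.4·(+0.03191)/0.91644 + 252.2 = 277.3541
M3: Pc = R·M3+t = (-0.24774, +0.01955, +0.93878); u = 631.9·(-0.24774)/0.93878 + 337.9 = 171.1442, v = 722.4·(+0.01955)/0.93878 + 252.2 = 267.2461

c0=(158.06, 361.42) c1=(237.22, 374.02) c2=(249.34, 277.35) c3=(171.14, 267.25)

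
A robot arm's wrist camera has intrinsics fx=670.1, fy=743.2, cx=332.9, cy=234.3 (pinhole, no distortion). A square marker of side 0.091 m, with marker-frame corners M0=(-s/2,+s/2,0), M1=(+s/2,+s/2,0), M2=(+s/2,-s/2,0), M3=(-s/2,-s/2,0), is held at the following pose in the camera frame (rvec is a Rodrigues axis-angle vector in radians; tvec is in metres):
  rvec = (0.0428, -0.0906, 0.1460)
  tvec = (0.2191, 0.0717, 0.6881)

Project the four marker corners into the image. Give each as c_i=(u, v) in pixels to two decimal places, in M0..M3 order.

c0=(496.71, 353.73) c1=(581.28, 366.23) c2=(595.45, 270.07) c3=(510.65, 256.31)

Intrinsics K: fx=670.1, fy=743.2, cx=332.9, cy=234.3
Marker side s = 0.091 m; corners in marker frame (Z=0):
  M0 = (-0.0455, +0.0455, 0)
  M1 = (+0.0455, +0.0455, 0)
  M2 = (+0.0455, -0.0455, 0)
  M3 = (-0.0455, -0.0455, 0)
rvec = (0.0428, -0.0906, 0.1460), |rvec| = θ = 0.17708 rad = 10.146°
Rodrigues: sinθ=0.17615, 1−cosθ=0.01564; R = I + sinθ·[k]× + (1−cosθ)·[k]×²:
    [+0.98528 -0.14717 -0.08701]
    [+0.14330 +0.98846 -0.04917]
    [+0.09324 +0.03598 +0.99499]
t = (0.2191, 0.0717, 0.6881) m
M0: Pc = R·M0+t = (+0.16757, +0.11015, +0.68549); u = 670.1·(+0.16757)/0.68549 + 332.9 = 496.7103, v = 743.2·(+0.11015)/0.68549 + 234.3 = 353.7273
M1: Pc = R·M1+t = (+0.25723, +0.12320, +0.69398); u = 670.1·(+0.25723)/0.69398 + 332.9 = 581.2824, v = 743.2·(+0.12320)/0.69398 + 234.3 = 366.2327
M2: Pc = R·M2+t = (+0.27063, +0.03325, +0.69071); u = 670.1·(+0.27063)/0.69071 + 332.9 = 595.4529, v = 743.2·(+0.03325)/0.69071 + 234.3 = 270.0723
M3: Pc = R·M3+t = (+0.18097, +0.02020, +0.68222); u = 670.1·(+0.18097)/0.68222 + 332.9 = 510.6512, v = 743.2·(+0.02020)/0.68222 + 234.3 = 256.3109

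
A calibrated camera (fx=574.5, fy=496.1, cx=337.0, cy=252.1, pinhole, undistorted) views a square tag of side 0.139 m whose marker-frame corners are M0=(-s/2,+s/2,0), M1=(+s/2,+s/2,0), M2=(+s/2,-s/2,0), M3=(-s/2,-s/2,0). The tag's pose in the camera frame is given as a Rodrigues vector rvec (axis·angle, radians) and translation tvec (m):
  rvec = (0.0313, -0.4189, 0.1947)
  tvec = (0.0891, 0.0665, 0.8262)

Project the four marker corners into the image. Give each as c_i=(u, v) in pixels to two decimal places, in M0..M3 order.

c0=(346.64, 328.06) c1=(429.73, 337.68) c2=(447.72, 258.44) c3=(366.05, 243.23)

Intrinsics K: fx=574.5, fy=496.1, cx=337.0, cy=252.1
Marker side s = 0.139 m; corners in marker frame (Z=0):
  M0 = (-0.0695, +0.0695, 0)
  M1 = (+0.0695, +0.0695, 0)
  M2 = (+0.0695, -0.0695, 0)
  M3 = (-0.0695, -0.0695, 0)
rvec = (0.0313, -0.4189, 0.1947), |rvec| = θ = 0.46300 rad = 26.528°
Rodrigues: sinθ=0.44663, 1−cosθ=0.10528; R = I + sinθ·[k]× + (1−cosθ)·[k]×²:
    [+0.89520 -0.19426 -0.40110]
    [+0.18138 +0.98090 -0.07025]
    [+0.40709 -0.00986 +0.91334]
t = (0.0891, 0.0665, 0.8262) m
M0: Pc = R·M0+t = (+0.01338, +0.12207, +0.79722); u = 574.5·(+0.01338)/0.79722 + 337.0 = 346.6440, v = 496.1·(+0.12207)/0.79722 + 252.1 = 328.0605
M1: Pc = R·M1+t = (+0.13782, +0.14728, +0.85381); u = 574.5·(+0.13782)/0.85381 + 337.0 = 429.7317, v = 496.1·(+0.14728)/0.85381 + 252.1 = 337.6753
M2: Pc = R·M2+t = (+0.16482, +0.01093, +0.85518); u = 574.5·(+0.16482)/0.85518 + 337.0 = 447.7226, v = 496.1·(+0.01093)/0.85518 + 252.1 = 258.4425
M3: Pc = R·M3+t = (+0.04038, -0.01428, +0.79859); u = 574.5·(+0.04038)/0.79859 + 337.0 = 366.0522, v = 496.1·(-0.01428)/0.79859 + 252.1 = 243.2300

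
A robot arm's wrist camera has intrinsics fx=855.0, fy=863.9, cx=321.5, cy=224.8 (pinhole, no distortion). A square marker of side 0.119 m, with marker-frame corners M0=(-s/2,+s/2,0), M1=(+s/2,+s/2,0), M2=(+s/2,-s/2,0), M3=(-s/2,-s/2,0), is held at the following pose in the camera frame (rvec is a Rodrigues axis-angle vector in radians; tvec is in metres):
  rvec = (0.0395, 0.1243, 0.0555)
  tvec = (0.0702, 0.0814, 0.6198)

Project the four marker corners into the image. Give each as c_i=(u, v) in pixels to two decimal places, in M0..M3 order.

Intrinsics K: fx=855.0, fy=863.9, cx=321.5, cy=224.8
Marker side s = 0.119 m; corners in marker frame (Z=0):
  M0 = (-0.0595, +0.0595, 0)
  M1 = (+0.0595, +0.0595, 0)
  M2 = (+0.0595, -0.0595, 0)
  M3 = (-0.0595, -0.0595, 0)
rvec = (0.0395, 0.1243, 0.0555), |rvec| = θ = 0.14174 rad = 8.121°
Rodrigues: sinθ=0.14127, 1−cosθ=0.01003; R = I + sinθ·[k]× + (1−cosθ)·[k]×²:
    [+0.99075 -0.05286 +0.12498]
    [+0.05777 +0.99768 -0.03592]
    [-0.12279 +0.04281 +0.99151]
t = (0.0702, 0.0814, 0.6198) m
M0: Pc = R·M0+t = (+0.00810, +0.13733, +0.62965); u = 855.0·(+0.00810)/0.62965 + 321.5 = 332.5057, v = 863.9·(+0.13733)/0.62965 + 224.8 = 413.2135
M1: Pc = R·M1+t = (+0.12600, +0.14420, +0.61504); u = 855.0·(+0.12600)/0.61504 + 321.5 = 496.6649, v = 863.9·(+0.14420)/0.61504 + 224.8 = 427.3453
M2: Pc = R·M2+t = (+0.13230, +0.02547, +0.60995); u = 855.0·(+0.13230)/0.60995 + 321.5 = 506.9461, v = 863.9·(+0.02547)/0.60995 + 224.8 = 260.8814
M3: Pc = R·M3+t = (+0.01440, +0.01860, +0.62456); u = 855.0·(+0.01440)/0.62456 + 321.5 = 341.2073, v = 863.9·(+0.01860)/0.62456 + 224.8 = 250.5289

c0=(332.51, 413.21) c1=(496.66, 427.35) c2=(506.95, 260.88) c3=(341.21, 250.53)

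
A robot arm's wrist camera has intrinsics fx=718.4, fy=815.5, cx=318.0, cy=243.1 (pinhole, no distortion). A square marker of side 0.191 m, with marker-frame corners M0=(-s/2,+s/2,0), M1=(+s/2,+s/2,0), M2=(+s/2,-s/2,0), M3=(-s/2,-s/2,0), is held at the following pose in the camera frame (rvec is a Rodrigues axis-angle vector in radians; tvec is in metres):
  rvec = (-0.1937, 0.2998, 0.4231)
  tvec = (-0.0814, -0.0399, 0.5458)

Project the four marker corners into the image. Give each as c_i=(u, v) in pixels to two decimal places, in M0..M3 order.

Intrinsics K: fx=718.4, fy=815.5, cx=318.0, cy=243.1
Marker side s = 0.191 m; corners in marker frame (Z=0):
  M0 = (-0.0955, +0.0955, 0)
  M1 = (+0.0955, +0.0955, 0)
  M2 = (+0.0955, -0.0955, 0)
  M3 = (-0.0955, -0.0955, 0)
rvec = (-0.1937, 0.2998, 0.4231), |rvec| = θ = 0.55355 rad = 31.716°
Rodrigues: sinθ=0.52571, 1−cosθ=0.14933; R = I + sinθ·[k]× + (1−cosθ)·[k]×²:
    [+0.86895 -0.43012 +0.24478]
    [+0.37352 +0.89447 +0.24578]
    [-0.32466 -0.12214 +0.93791]
t = (-0.0814, -0.0399, 0.5458) m
M0: Pc = R·M0+t = (-0.20546, +0.00985, +0.56514); u = 718.4·(-0.20546)/0.56514 + 318.0 = 56.8199, v = 815.5·(+0.00985)/0.56514 + 243.1 = 257.3146
M1: Pc = R·M1+t = (-0.03949, +0.08119, +0.50313); u = 718.4·(-0.03949)/0.50313 + 318.0 = 261.6111, v = 815.5·(+0.08119)/0.50313 + 243.1 = 374.7018
M2: Pc = R·M2+t = (+0.04266, -0.08965, +0.52646); u = 718.4·(+0.04266)/0.52646 + 318.0 = 376.2156, v = 815.5·(-0.08965)/0.52646 + 243.1 = 104.2284
M3: Pc = R·M3+t = (-0.12331, -0.16099, +0.58847); u = 718.4·(-0.12331)/0.58847 + 318.0 = 167.4663, v = 815.5·(-0.16099)/0.58847 + 243.1 = 19.9963

c0=(56.82, 257.31) c1=(261.61, 374.70) c2=(376.22, 104.23) c3=(167.47, 20.00)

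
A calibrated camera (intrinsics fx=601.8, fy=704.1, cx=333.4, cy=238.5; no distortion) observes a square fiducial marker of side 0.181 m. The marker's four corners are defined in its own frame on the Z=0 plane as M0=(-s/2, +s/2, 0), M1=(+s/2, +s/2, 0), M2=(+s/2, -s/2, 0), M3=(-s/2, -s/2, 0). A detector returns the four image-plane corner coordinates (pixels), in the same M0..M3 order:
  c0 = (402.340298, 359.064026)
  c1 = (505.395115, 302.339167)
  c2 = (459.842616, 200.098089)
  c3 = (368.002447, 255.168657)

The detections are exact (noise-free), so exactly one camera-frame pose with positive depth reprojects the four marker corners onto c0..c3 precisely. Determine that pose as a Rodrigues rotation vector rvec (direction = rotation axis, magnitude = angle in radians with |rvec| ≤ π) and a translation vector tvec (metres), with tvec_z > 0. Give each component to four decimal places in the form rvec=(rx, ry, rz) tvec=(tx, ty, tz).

rvec=(-0.5384, 0.3471, -0.4030) tvec=(0.1654, 0.0554, 1.0095)

Intrinsics K: fx=601.8, fy=704.1, cx=333.4, cy=238.5
Marker side s = 0.181 m; corners in marker frame (Z=0):
  M0 = (-0.0905, +0.0905, 0)
  M1 = (+0.0905, +0.0905, 0)
  M2 = (+0.0905, -0.0905, 0)
  M3 = (-0.0905, -0.0905, 0)
Detected image corners:
  c0 = (402.340298, 359.064026) px
  c1 = (505.395115, 302.339167) px
  c2 = (459.842616, 200.098089) px
  c3 = (368.002447, 255.168657) px
Planar DLT: solve 8×8 A·h = b for H (H[2,2]=1):
  H  [+445.91286 -18.50331 +431.97705]
  H  [-367.10349 +416.00476 +277.13282]
  H  [-0.20957 -0.54992 +1.00000]
B = K⁻¹H; ‖b₁‖=0.990622, ‖b₂‖=0.990622; λ = 2/(‖b₁‖+‖b₂‖) = 1.009466, sign → tz>0 ⇒ λ=+1.009466
r₁ = λ·B[:,0] = (+0.86518,-0.45466,-0.21155); r₂ = λ·B[:,1] = (+0.27650,+0.78446,-0.55513)
r₃ = r₁×r₂ = (+0.41834,+0.42179,+0.80441); SVD([r₁ r₂ r₃]) → R = UVᵀ:
  R  [+0.86518 +0.27650 +0.41834]
  R  [-0.45466 +0.78446 +0.42179]
  R  [-0.21155 -0.55513 +0.80441]
t = (+0.16535, +0.05539, +1.00947) m
tr R = 2.454056; θ = arccos((tr R − 1)/2) = 0.756813 rad = 43.362°
axis k = ((R−Rᵀ)₃₂, (R−Rᵀ)₁₃, (R−Rᵀ)₂₁) / (2 sinθ) = (-0.711405, +0.458699, -0.532445)
rvec = θ·k = (-0.538401, +0.347149, -0.402961)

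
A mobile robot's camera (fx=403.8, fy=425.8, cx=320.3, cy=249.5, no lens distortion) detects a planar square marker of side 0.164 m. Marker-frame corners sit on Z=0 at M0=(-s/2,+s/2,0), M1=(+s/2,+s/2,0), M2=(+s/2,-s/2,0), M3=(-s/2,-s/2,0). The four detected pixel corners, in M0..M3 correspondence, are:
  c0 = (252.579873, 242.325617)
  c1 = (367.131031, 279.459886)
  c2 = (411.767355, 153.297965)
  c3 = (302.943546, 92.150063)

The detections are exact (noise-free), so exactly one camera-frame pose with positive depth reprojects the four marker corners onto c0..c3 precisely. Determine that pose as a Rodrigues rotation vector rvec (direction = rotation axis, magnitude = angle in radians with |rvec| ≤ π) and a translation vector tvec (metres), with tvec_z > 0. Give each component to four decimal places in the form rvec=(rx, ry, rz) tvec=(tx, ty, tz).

Intrinsics K: fx=403.8, fy=425.8, cx=320.3, cy=249.5
Marker side s = 0.164 m; corners in marker frame (Z=0):
  M0 = (-0.0820, +0.0820, 0)
  M1 = (+0.0820, +0.0820, 0)
  M2 = (+0.0820, -0.0820, 0)
  M3 = (-0.0820, -0.0820, 0)
Detected image corners:
  c0 = (252.579873, 242.325617) px
  c1 = (367.131031, 279.459886) px
  c2 = (411.767355, 153.297965) px
  c3 = (302.943546, 92.150063) px
Planar DLT: solve 8×8 A·h = b for H (H[2,2]=1):
  H  [+1020.50721 -248.18251 +338.02952]
  H  [+494.01175 +859.38168 +194.53680]
  H  [+1.01711 +0.11989 +1.00000]
B = K⁻¹H; ‖b₁‖=2.076746, ‖b₂‖=2.076746; λ = 2/(‖b₁‖+‖b₂‖) = 0.481523, sign → tz>0 ⇒ λ=+0.481523
r₁ = λ·B[:,0] = (+0.82845,+0.27168,+0.48976); r₂ = λ·B[:,1] = (-0.34174,+0.93802,+0.05773)
r₃ = r₁×r₂ = (-0.44372,-0.21520,+0.86994); SVD([r₁ r₂ r₃]) → R = UVᵀ:
  R  [+0.82845 -0.34174 -0.44372]
  R  [+0.27168 +0.93802 -0.21520]
  R  [+0.48976 +0.05773 +0.86994]
t = (+0.02114, -0.06216, +0.48152) m
tr R = 2.636406; θ = arccos((tr R − 1)/2) = 0.612518 rad = 35.095°
axis k = ((R−Rᵀ)₃₂, (R−Rᵀ)₁₃, (R−Rᵀ)₂₁) / (2 sinθ) = (+0.237357, -0.811826, +0.533479)
rvec = θ·k = (+0.145385, -0.497258, +0.326765)

rvec=(0.1454, -0.4973, 0.3268) tvec=(0.0211, -0.0622, 0.4815)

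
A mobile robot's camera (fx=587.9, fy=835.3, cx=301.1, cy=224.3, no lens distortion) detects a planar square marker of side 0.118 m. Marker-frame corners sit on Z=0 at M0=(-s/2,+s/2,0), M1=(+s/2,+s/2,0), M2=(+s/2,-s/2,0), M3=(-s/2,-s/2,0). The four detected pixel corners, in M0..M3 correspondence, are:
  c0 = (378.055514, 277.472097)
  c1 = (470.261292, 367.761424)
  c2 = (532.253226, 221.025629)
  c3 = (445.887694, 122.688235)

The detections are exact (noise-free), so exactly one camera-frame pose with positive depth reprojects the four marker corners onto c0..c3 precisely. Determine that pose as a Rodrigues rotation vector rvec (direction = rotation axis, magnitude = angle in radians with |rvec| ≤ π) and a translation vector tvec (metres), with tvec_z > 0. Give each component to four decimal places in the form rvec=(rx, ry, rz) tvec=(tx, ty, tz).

rvec=(0.0053, -0.3242, 0.5776) tvec=(0.1473, 0.0157, 0.5507)

Intrinsics K: fx=587.9, fy=835.3, cx=301.1, cy=224.3
Marker side s = 0.118 m; corners in marker frame (Z=0):
  M0 = (-0.0590, +0.0590, 0)
  M1 = (+0.0590, +0.0590, 0)
  M2 = (+0.0590, -0.0590, 0)
  M3 = (-0.0590, -0.0590, 0)
Detected image corners:
  c0 = (378.055514, 277.472097) px
  c1 = (470.261292, 367.761424) px
  c2 = (532.253226, 221.025629) px
  c3 = (445.887694, 122.688235) px
Planar DLT: solve 8×8 A·h = b for H (H[2,2]=1):
  H  [+1007.26721 -620.05344 +458.35806]
  H  [+935.39397 +1238.21054 +248.07610]
  H  [+0.54934 -0.15495 +1.00000]
B = K⁻¹H; ‖b₁‖=1.815969, ‖b₂‖=1.815969; λ = 2/(‖b₁‖+‖b₂‖) = 0.550670, sign → tz>0 ⇒ λ=+0.550670
r₁ = λ·B[:,0] = (+0.78855,+0.53543,+0.30250); r₂ = λ·B[:,1] = (-0.53709,+0.83920,-0.08533)
r₃ = r₁×r₂ = (-0.29955,-0.09519,+0.94932); SVD([r₁ r₂ r₃]) → R = UVᵀ:
  R  [+0.78855 -0.53709 -0.29955]
  R  [+0.53543 +0.83920 -0.09519]
  R  [+0.30250 -0.08533 +0.94932]
t = (+0.14730, +0.01567, +0.55067) m
tr R = 2.577071; θ = arccos((tr R − 1)/2) = 0.662372 rad = 37.951°
axis k = ((R−Rᵀ)₃₂, (R−Rᵀ)₁₃, (R−Rᵀ)₂₁) / (2 sinθ) = (+0.008015, -0.489481, +0.871977)
rvec = θ·k = (+0.005309, -0.324219, +0.577573)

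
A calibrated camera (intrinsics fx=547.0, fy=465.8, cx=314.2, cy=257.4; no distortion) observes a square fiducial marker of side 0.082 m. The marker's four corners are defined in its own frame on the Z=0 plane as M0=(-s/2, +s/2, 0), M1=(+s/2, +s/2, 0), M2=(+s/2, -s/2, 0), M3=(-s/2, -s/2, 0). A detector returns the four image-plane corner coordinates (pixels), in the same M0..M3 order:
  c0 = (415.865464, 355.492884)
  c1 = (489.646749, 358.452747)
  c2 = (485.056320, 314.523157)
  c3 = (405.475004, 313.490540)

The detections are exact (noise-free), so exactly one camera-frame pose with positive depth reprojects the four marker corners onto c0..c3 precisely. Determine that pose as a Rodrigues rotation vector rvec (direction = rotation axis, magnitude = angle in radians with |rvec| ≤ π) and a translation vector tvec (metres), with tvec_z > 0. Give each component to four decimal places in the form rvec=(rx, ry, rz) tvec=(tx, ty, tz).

rvec=(0.6764, 0.3388, -0.1511) tvec=(0.1467, 0.1015, 0.5987)

Intrinsics K: fx=547.0, fy=465.8, cx=314.2, cy=257.4
Marker side s = 0.082 m; corners in marker frame (Z=0):
  M0 = (-0.0410, +0.0410, 0)
  M1 = (+0.0410, +0.0410, 0)
  M2 = (+0.0410, -0.0410, 0)
  M3 = (-0.0410, -0.0410, 0)
Detected image corners:
  c0 = (415.865464, 355.492884) px
  c1 = (489.646749, 358.452747) px
  c2 = (485.056320, 314.523157) px
  c3 = (405.475004, 313.490540) px
Planar DLT: solve 8×8 A·h = b for H (H[2,2]=1):
  H  [+667.65049 +532.37114 +448.22993]
  H  [-173.98114 +852.57014 +336.32903]
  H  [-0.59256 +0.98030 +1.00000]
B = K⁻¹H; ‖b₁‖=1.670262, ‖b₂‖=1.670262; λ = 2/(‖b₁‖+‖b₂‖) = 0.598708, sign → tz>0 ⇒ λ=+0.598708
r₁ = λ·B[:,0] = (+0.93455,-0.02758,-0.35477); r₂ = λ·B[:,1] = (+0.24557,+0.77151,+0.58691)
r₃ = r₁×r₂ = (+0.25752,-0.63562,+0.72778); SVD([r₁ r₂ r₃]) → R = UVᵀ:
  R  [+0.93455 +0.24557 +0.25752]
  R  [-0.02758 +0.77151 -0.63562]
  R  [-0.35477 +0.58691 +0.72778]
t = (+0.14670, +0.10145, +0.59871) m
tr R = 2.433841; θ = arccos((tr R − 1)/2) = 0.771421 rad = 44.199°
axis k = ((R−Rᵀ)₃₂, (R−Rᵀ)₁₃, (R−Rᵀ)₂₁) / (2 sinθ) = (+0.876801, +0.439138, -0.195902)
rvec = θ·k = (+0.676383, +0.338760, -0.151123)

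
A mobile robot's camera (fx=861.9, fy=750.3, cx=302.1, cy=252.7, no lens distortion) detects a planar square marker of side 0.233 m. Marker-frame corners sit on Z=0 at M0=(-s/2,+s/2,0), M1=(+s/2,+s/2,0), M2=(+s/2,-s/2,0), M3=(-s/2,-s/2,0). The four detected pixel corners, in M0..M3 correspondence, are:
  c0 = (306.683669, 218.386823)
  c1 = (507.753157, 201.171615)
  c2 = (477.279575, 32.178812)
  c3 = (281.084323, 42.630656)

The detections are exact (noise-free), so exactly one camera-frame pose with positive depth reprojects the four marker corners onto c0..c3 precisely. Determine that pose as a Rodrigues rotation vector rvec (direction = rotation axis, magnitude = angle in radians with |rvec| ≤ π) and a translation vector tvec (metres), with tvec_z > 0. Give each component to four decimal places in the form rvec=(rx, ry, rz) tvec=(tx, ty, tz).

Intrinsics K: fx=861.9, fy=750.3, cx=302.1, cy=252.7
Marker side s = 0.233 m; corners in marker frame (Z=0):
  M0 = (-0.1165, +0.1165, 0)
  M1 = (+0.1165, +0.1165, 0)
  M2 = (+0.1165, -0.1165, 0)
  M3 = (-0.1165, -0.1165, 0)
Detected image corners:
  c0 = (306.683669, 218.386823) px
  c1 = (507.753157, 201.171615) px
  c2 = (477.279575, 32.178812) px
  c3 = (281.084323, 42.630656) px
Planar DLT: solve 8×8 A·h = b for H (H[2,2]=1):
  H  [+914.52982 +70.33264 +394.82162]
  H  [-39.60906 +723.76191 +122.18292]
  H  [+0.15815 -0.12764 +1.00000]
B = K⁻¹H; ‖b₁‖=1.023499, ‖b₂‖=1.023499; λ = 2/(‖b₁‖+‖b₂‖) = 0.977040, sign → tz>0 ⇒ λ=+0.977040
r₁ = λ·B[:,0] = (+0.98254,-0.10362,+0.15452); r₂ = λ·B[:,1] = (+0.12344,+0.98448,-0.12471)
r₃ = r₁×r₂ = (-0.13920,+0.14161,+0.98009); SVD([r₁ r₂ r₃]) → R = UVᵀ:
  R  [+0.98254 +0.12344 -0.13920]
  R  [-0.10362 +0.98448 +0.14161]
  R  [+0.15452 -0.12471 +0.98009]
t = (+0.10511, -0.16996, +0.97704) m
tr R = 2.947112; θ = arccos((tr R − 1)/2) = 0.230484 rad = 13.206°
axis k = ((R−Rᵀ)₃₂, (R−Rᵀ)₁₃, (R−Rᵀ)₂₁) / (2 sinθ) = (-0.582880, -0.642867, -0.496964)
rvec = θ·k = (-0.134345, -0.148171, -0.114542)

rvec=(-0.1343, -0.1482, -0.1145) tvec=(0.1051, -0.1700, 0.9770)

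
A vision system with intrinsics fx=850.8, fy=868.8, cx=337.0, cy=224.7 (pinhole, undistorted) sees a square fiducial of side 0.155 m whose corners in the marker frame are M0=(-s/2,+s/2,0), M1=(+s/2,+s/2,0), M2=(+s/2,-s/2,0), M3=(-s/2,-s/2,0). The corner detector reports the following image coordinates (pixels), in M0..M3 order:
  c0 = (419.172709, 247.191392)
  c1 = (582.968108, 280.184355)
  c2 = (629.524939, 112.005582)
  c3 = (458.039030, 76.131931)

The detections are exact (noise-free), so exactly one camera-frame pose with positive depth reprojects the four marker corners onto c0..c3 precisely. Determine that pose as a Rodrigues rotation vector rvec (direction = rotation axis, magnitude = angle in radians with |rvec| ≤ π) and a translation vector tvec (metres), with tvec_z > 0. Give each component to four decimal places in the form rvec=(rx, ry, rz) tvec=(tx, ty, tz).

Intrinsics K: fx=850.8, fy=868.8, cx=337.0, cy=224.7
Marker side s = 0.155 m; corners in marker frame (Z=0):
  M0 = (-0.0775, +0.0775, 0)
  M1 = (+0.0775, +0.0775, 0)
  M2 = (+0.0775, -0.0775, 0)
  M3 = (-0.0775, -0.0775, 0)
Detected image corners:
  c0 = (419.172709, 247.191392) px
  c1 = (582.968108, 280.184355) px
  c2 = (629.524939, 112.005582) px
  c3 = (458.039030, 76.131931) px
Planar DLT: solve 8×8 A·h = b for H (H[2,2]=1):
  H  [+1105.54242 -114.76483 +522.22217]
  H  [+230.34541 +1149.36962 +180.96521]
  H  [+0.04705 +0.30796 +1.00000]
B = K⁻¹H; ‖b₁‖=1.306367, ‖b₂‖=1.306367; λ = 2/(‖b₁‖+‖b₂‖) = 0.765482, sign → tz>0 ⇒ λ=+0.765482
r₁ = λ·B[:,0] = (+0.98041,+0.19364,+0.03602); r₂ = λ·B[:,1] = (-0.19663,+0.95172,+0.23573)
r₃ = r₁×r₂ = (+0.01137,-0.23820,+0.97115); SVD([r₁ r₂ r₃]) → R = UVᵀ:
  R  [+0.98041 -0.19663 +0.01137]
  R  [+0.19364 +0.95172 -0.23820]
  R  [+0.03602 +0.23573 +0.97115]
t = (+0.16665, -0.03853, +0.76548) m
tr R = 2.903279; θ = arccos((tr R − 1)/2) = 0.312267 rad = 17.892°
axis k = ((R−Rᵀ)₃₂, (R−Rᵀ)₁₃, (R−Rᵀ)₂₁) / (2 sinθ) = (+0.771334, -0.040120, +0.635165)
rvec = θ·k = (+0.240862, -0.012528, +0.198341)

rvec=(0.2409, -0.0125, 0.1983) tvec=(0.1666, -0.0385, 0.7655)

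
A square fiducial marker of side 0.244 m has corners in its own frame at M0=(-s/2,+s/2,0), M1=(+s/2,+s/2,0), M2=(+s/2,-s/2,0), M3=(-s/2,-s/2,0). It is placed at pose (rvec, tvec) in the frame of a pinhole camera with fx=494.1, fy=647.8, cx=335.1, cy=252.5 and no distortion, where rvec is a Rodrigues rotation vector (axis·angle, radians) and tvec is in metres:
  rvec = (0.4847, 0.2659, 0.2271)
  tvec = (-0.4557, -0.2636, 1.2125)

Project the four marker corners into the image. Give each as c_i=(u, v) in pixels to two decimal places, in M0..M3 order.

c0=(110.54, 156.37) c1=(192.78, 187.68) c2=(193.99, 60.37) c3=(103.42, 31.10)

Intrinsics K: fx=494.1, fy=647.8, cx=335.1, cy=252.5
Marker side s = 0.244 m; corners in marker frame (Z=0):
  M0 = (-0.1220, +0.1220, 0)
  M1 = (+0.1220, +0.1220, 0)
  M2 = (+0.1220, -0.1220, 0)
  M3 = (-0.1220, -0.1220, 0)
rvec = (0.4847, 0.2659, 0.2271), |rvec| = θ = 0.59767 rad = 34.244°
Rodrigues: sinθ=0.56272, 1−cosθ=0.17335; R = I + sinθ·[k]× + (1−cosθ)·[k]×²:
    [+0.94066 -0.15127 +0.30377]
    [+0.27636 +0.86096 -0.42705]
    [-0.19693 +0.48566 +0.85168]
t = (-0.4557, -0.2636, 1.2125) m
M0: Pc = R·M0+t = (-0.58892, -0.19228, +1.29578); u = 494.1·(-0.58892)/1.29578 + 335.1 = 110.5370, v = 647.8·(-0.19228)/1.29578 + 252.5 = 156.3734
M1: Pc = R·M1+t = (-0.35939, -0.12485, +1.24772); u = 494.1·(-0.35939)/1.24772 + 335.1 = 192.7793, v = 647.8·(-0.12485)/1.24772 + 252.5 = 187.6816
M2: Pc = R·M2+t = (-0.32248, -0.33492, +1.12922); u = 494.1·(-0.32248)/1.12922 + 335.1 = 193.9948, v = 647.8·(-0.33492)/1.12922 + 252.5 = 60.3667
M3: Pc = R·M3+t = (-0.55201, -0.40235, +1.17728); u = 494.1·(-0.55201)/1.17728 + 335.1 = 103.4246, v = 647.8·(-0.40235)/1.17728 + 252.5 = 31.1035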